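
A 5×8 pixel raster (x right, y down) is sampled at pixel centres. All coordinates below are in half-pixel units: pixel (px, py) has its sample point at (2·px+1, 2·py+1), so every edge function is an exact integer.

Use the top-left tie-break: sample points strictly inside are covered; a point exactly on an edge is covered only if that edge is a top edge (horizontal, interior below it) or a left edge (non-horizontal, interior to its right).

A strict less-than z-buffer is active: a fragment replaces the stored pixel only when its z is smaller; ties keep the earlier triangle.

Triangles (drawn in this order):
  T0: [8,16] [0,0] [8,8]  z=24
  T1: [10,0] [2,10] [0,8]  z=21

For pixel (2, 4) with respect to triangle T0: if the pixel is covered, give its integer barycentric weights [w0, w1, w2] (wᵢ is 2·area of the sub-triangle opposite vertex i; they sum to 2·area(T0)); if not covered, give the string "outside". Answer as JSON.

T0:
  2·area = 64
  edge (8, 16)→(0, 0): d=(-8,-16) top-left  bias=+0
  edge (0, 0)→(8, 8): d=(8,8) right/bottom  bias=-1
  edge (8, 8)→(8, 16): d=(0,8) right/bottom  bias=-1
    (0,0)@(1, 1): e=[8,0,56] → ·  [on edge]
    (1,1)@(3, 3): e=[24,0,40] → ·  [on edge]
    (1,2)@(3, 5): e=[8,16,40] → █
    (2,2)@(5, 5): e=[40,0,24] → ·  [on edge]
    (1,3)@(3, 7): e=[-8,32,40] → ·
    (2,3)@(5, 7): e=[24,16,24] → █
    (3,3)@(7, 7): e=[56,0,8] → ·  [on edge]
    (2,4)@(5, 9): e=[8,32,24] → █
    (3,4)@(7, 9): e=[40,16,8] → █
    (4,4)@(9, 9): e=[72,0,-8] → ·  [on edge]
    (2,5)@(5, 11): e=[-8,48,24] → ·
    (3,5)@(7, 11): e=[24,32,8] → █
  covered (6 px):
    · · · · ·
    · · · · ·
    · █ · · ·
    · · █ · ·
    · · █ █ ·
    · · · █ ·
    · · · █ ·
    · · · · ·
T1:
  2·area = 36
  edge (10, 0)→(2, 10): d=(-8,10) right/bottom  bias=-1
  edge (2, 10)→(0, 8): d=(-2,-2) top-left  bias=+0
  edge (0, 8)→(10, 0): d=(10,-8) top-left  bias=+0
    (4,0)@(9, 1): e=[2,32,2] → █
    (3,1)@(7, 3): e=[6,24,6] → █
    (4,1)@(9, 3): e=[-14,28,22] → ·
    (2,2)@(5, 5): e=[10,16,10] → █
    (3,2)@(7, 5): e=[-10,20,26] → ·
    (1,3)@(3, 7): e=[14,8,14] → █
    (2,3)@(5, 7): e=[-6,12,30] → ·
    (0,4)@(1, 9): e=[18,0,18] → █  [on edge]
    (1,4)@(3, 9): e=[-2,4,34] → ·
    (0,5)@(1, 11): e=[2,-4,38] → ·
    (1,5)@(3, 11): e=[-18,0,54] → ·  [on edge]
    (2,6)@(5, 13): e=[-54,0,90] → ·  [on edge]
    (3,7)@(7, 15): e=[-90,0,126] → ·  [on edge]
  covered (5 px):
    · · · · █
    · · · █ ·
    · · █ · ·
    · █ · · ·
    █ · · · ·
    · · · · ·
    · · · · ·
    · · · · ·

Final: [32,24,8]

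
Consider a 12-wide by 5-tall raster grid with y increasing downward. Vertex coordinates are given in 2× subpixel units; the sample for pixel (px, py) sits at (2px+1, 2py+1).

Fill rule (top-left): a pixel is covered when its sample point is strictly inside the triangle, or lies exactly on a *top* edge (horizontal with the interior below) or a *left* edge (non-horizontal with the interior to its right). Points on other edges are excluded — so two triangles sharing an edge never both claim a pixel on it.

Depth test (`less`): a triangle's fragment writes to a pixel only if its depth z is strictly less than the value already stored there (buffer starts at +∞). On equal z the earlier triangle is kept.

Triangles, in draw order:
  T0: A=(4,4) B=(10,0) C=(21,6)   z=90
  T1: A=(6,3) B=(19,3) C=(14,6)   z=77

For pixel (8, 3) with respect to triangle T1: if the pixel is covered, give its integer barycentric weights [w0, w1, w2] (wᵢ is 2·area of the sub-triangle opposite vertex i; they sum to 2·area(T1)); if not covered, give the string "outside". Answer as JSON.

T0:
  2·area = 80
  edge (4, 4)→(10, 0): d=(6,-4) top-left  bias=+0
  edge (10, 0)→(21, 6): d=(11,6) right/bottom  bias=-1
  edge (21, 6)→(4, 4): d=(-17,-2) top-left  bias=+0
    (4,0)@(9, 1): e=[2,17,61] → █
    (5,0)@(11, 1): e=[10,5,65] → █
    (6,0)@(13, 1): e=[18,-7,69] → ·
    (3,1)@(7, 3): e=[6,51,23] → █
    (6,1)@(13, 3): e=[30,15,35] → █
    (7,1)@(15, 3): e=[38,3,39] → █
    (8,1)@(17, 3): e=[46,-9,43] → ·
    (3,2)@(7, 5): e=[18,73,-11] → ·
    (4,2)@(9, 5): e=[26,61,-7] → ·
    (5,2)@(11, 5): e=[34,49,-3] → ·
    (6,2)@(13, 5): e=[42,37,1] → █
    (8,2)@(17, 5): e=[58,13,9] → █
  covered (11 px):
    · · · · █ █ · · · · · ·
    · · · █ █ █ █ █ · · · ·
    · · · · · · █ █ █ █ · ·
    · · · · · · · · · · · ·
    · · · · · · · · · · · ·
T1:
  2·area = 39
  edge (6, 3)→(19, 3): d=(13,0) top-left  bias=+0
  edge (19, 3)→(14, 6): d=(-5,3) right/bottom  bias=-1
  edge (14, 6)→(6, 3): d=(-8,-3) top-left  bias=+0
    (0,1)@(1, 3): e=[0,54,-15] → ·  [on edge]
    (1,1)@(3, 3): e=[0,48,-9] → ·  [on edge]
    (2,1)@(5, 3): e=[0,42,-3] → ·  [on edge]
    (3,1)@(7, 3): e=[0,36,3] → █  [on edge]
    (4,1)@(9, 3): e=[0,30,9] → █  [on edge]
    (5,1)@(11, 3): e=[0,24,15] → █  [on edge]
    (6,1)@(13, 3): e=[0,18,21] → █  [on edge]
    (7,1)@(15, 3): e=[0,12,27] → █  [on edge]
    (8,1)@(17, 3): e=[0,6,33] → █  [on edge]
    (9,1)@(19, 3): e=[0,0,39] → ·  [on edge]
    (10,1)@(21, 3): e=[0,-6,45] → ·  [on edge]
    (11,1)@(23, 3): e=[0,-12,51] → ·  [on edge]
    (4,4)@(9, 9): e=[78,0,-39] → ·  [on edge]
  covered (8 px):
    · · · · · · · · · · · ·
    · · · █ █ █ █ █ █ · · ·
    · · · · · · █ █ · · · ·
    · · · · · · · · · · · ·
    · · · · · · · · · · · ·

Result: "outside"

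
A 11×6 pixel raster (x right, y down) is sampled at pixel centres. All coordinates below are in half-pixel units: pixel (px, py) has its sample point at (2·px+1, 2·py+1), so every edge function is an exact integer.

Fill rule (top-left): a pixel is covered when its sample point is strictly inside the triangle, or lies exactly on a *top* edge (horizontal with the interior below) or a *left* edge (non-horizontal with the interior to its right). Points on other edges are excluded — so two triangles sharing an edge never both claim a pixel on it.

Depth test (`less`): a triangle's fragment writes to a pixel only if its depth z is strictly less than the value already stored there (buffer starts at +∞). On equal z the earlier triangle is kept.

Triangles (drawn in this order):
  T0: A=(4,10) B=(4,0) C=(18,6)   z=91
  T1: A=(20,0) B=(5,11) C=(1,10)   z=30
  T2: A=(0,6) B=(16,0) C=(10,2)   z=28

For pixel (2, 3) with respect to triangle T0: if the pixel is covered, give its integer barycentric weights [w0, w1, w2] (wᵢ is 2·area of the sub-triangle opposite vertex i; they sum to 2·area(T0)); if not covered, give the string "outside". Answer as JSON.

T0:
  2·area = 140
  edge (4, 10)→(4, 0): d=(0,-10) top-left  bias=+0
  edge (4, 0)→(18, 6): d=(14,6) right/bottom  bias=-1
  edge (18, 6)→(4, 10): d=(-14,4) right/bottom  bias=-1
    (2,0)@(5, 1): e=[10,8,122] → X
    (3,0)@(7, 1): e=[30,-4,114] → .
    (2,1)@(5, 3): e=[10,36,94] → X
    (3,1)@(7, 3): e=[30,24,86] → X
    (4,1)@(9, 3): e=[50,12,78] → X
    (5,1)@(11, 3): e=[70,0,70] → .  [on edge]
    (2,2)@(5, 5): e=[10,64,66] → X
    (5,2)@(11, 5): e=[70,28,42] → X
    (6,2)@(13, 5): e=[90,16,34] → X
    (7,2)@(15, 5): e=[110,4,26] → X
    (8,2)@(17, 5): e=[130,-8,18] → .
    (2,3)@(5, 7): e=[10,92,38] → X
  covered (17 px):
    . . X . . . . . . . .
    . . X X X . . . . . .
    . . X X X X X X . . .
    . . X X X X X . . . .
    . . X X . . . . . . .
    . . . . . . . . . . .
T1:
  2·area = 59
  edge (20, 0)→(5, 11): d=(-15,11) right/bottom  bias=-1
  edge (5, 11)→(1, 10): d=(-4,-1) top-left  bias=+0
  edge (1, 10)→(20, 0): d=(19,-10) top-left  bias=+0
    (7,1)@(15, 3): e=[10,42,7] → X
    (8,1)@(17, 3): e=[-12,44,27] → .
    (5,2)@(11, 5): e=[24,30,5] → X
    (6,2)@(13, 5): e=[2,32,25] → X
    (7,2)@(15, 5): e=[-20,34,45] → .
    (3,3)@(7, 7): e=[38,18,3] → X
    (4,3)@(9, 7): e=[16,20,23] → X
    (5,3)@(11, 7): e=[-6,22,43] → .
    (6,3)@(13, 7): e=[-28,24,63] → .
    (1,4)@(3, 9): e=[52,6,1] → X
    (2,4)@(5, 9): e=[30,8,21] → X
    (4,4)@(9, 9): e=[-14,12,61] → .
    (2,5)@(5, 11): e=[0,0,59] → .  [on edge]
  covered (8 px):
    . . . . . . . . . . .
    . . . . . . . X . . .
    . . . . . X X . . . .
    . . . X X . . . . . .
    . X X X . . . . . . .
    . . . . . . . . . . .
T2:
  2·area = 4  (B↔C swapped to make it positive)
  edge (0, 6)→(10, 2): d=(10,-4) top-left  bias=+0
  edge (10, 2)→(16, 0): d=(6,-2) top-left  bias=+0
  edge (16, 0)→(0, 6): d=(-16,6) right/bottom  bias=-1
    (6,0)@(13, 1): e=[2,0,2] → X  [on edge]
    (7,0)@(15, 1): e=[10,4,-10] → .
    (3,1)@(7, 3): e=[-2,0,6] → .  [on edge]
    (6,1)@(13, 3): e=[22,12,-30] → .
    (0,2)@(1, 5): e=[-6,0,10] → .  [on edge]
  covered (1 px):
    . . . . . . X . . . .
    . . . . . . . . . . .
    . . . . . . . . . . .
    . . . . . . . . . . .
    . . . . . . . . . . .
    . . . . . . . . . . .

Result: [92,38,10]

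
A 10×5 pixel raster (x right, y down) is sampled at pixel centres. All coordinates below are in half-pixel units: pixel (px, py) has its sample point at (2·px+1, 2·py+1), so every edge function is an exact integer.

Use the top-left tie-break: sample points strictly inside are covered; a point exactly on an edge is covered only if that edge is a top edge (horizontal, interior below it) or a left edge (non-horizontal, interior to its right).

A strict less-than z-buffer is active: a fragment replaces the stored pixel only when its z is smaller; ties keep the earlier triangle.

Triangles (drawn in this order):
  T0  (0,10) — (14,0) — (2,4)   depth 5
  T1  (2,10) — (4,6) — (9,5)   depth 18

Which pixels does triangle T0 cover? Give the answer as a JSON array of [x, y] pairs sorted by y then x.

T0:
  2·area = 64  (B↔C swapped to make it positive)
  edge (0, 10)→(2, 4): d=(2,-6) top-left  bias=+0
  edge (2, 4)→(14, 0): d=(12,-4) top-left  bias=+0
  edge (14, 0)→(0, 10): d=(-14,10) right/bottom  bias=-1
    (1,0)@(3, 1): e=[0,-32,96] → ·  [on edge]
    (5,0)@(11, 1): e=[48,0,16] → █  [on edge]
    (6,0)@(13, 1): e=[60,8,-4] → ·
    (2,1)@(5, 3): e=[16,0,48] → █  [on edge]
    (3,1)@(7, 3): e=[28,8,28] → █
    (4,1)@(9, 3): e=[40,16,8] → █
    (5,1)@(11, 3): e=[52,24,-12] → ·
    (1,2)@(3, 5): e=[8,16,40] → █
    (3,2)@(7, 5): e=[32,32,0] → ·  [on edge]
    (4,2)@(9, 5): e=[44,40,-20] → ·
    (0,3)@(1, 7): e=[0,32,32] → █  [on edge]
    (2,3)@(5, 7): e=[24,48,-8] → ·
  covered (9 px):
    · · · · · █ · · · ·
    · · █ █ █ · · · · ·
    · █ █ · · · · · · ·
    █ █ · · · · · · · ·
    █ · · · · · · · · ·
T1:
  2·area = 18
  edge (2, 10)→(4, 6): d=(2,-4) top-left  bias=+0
  edge (4, 6)→(9, 5): d=(5,-1) top-left  bias=+0
  edge (9, 5)→(2, 10): d=(-7,5) right/bottom  bias=-1
    (9,1)@(19, 3): e=[54,0,-36] → ·  [on edge]
    (4,2)@(9, 5): e=[18,0,0] → ·  [on edge]
    (2,3)@(5, 7): e=[6,6,6] → █
    (3,3)@(7, 7): e=[14,8,-4] → ·
    (1,4)@(3, 9): e=[2,14,2] → █
    (2,4)@(5, 9): e=[10,16,-8] → ·
  covered (2 px):
    · · · · · · · · · ·
    · · · · · · · · · ·
    · · · · · · · · · ·
    · · █ · · · · · · ·
    · █ · · · · · · · ·

Final: [[5,0],[2,1],[3,1],[4,1],[1,2],[2,2],[0,3],[1,3],[0,4]]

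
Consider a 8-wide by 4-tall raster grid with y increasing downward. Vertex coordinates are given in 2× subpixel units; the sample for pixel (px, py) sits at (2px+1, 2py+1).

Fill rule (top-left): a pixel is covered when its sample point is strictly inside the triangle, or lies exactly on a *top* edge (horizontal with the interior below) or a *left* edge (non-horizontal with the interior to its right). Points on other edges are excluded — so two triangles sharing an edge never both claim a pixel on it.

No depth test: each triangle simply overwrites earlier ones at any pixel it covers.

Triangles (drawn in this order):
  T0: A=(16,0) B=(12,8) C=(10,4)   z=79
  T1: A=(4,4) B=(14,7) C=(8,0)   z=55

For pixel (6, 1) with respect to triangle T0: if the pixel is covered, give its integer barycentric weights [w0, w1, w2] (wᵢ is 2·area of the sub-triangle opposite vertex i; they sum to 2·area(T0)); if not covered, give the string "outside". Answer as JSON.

T0:
  2·area = 32
  edge (16, 0)→(12, 8): d=(-4,8) right/bottom  bias=-1
  edge (12, 8)→(10, 4): d=(-2,-4) top-left  bias=+0
  edge (10, 4)→(16, 0): d=(6,-4) top-left  bias=+0
    (7,0)@(15, 1): e=[4,26,2] → #
    (6,1)@(13, 3): e=[12,14,6] → #
    (7,1)@(15, 3): e=[-4,22,14] → ·
    (5,2)@(11, 5): e=[20,2,10] → #
    (7,2)@(15, 5): e=[-12,18,26] → ·
    (5,3)@(11, 7): e=[12,-2,22] → ·
    (6,3)@(13, 7): e=[-4,6,30] → ·
  covered (4 px):
    · · · · · · · #
    · · · · · · # ·
    · · · · · # # ·
    · · · · · · · ·
T1:
  2·area = 52  (B↔C swapped to make it positive)
  edge (4, 4)→(8, 0): d=(4,-4) top-left  bias=+0
  edge (8, 0)→(14, 7): d=(6,7) right/bottom  bias=-1
  edge (14, 7)→(4, 4): d=(-10,-3) top-left  bias=+0
    (3,0)@(7, 1): e=[0,13,39] → #  [on edge]
    (4,0)@(9, 1): e=[8,-1,45] → ·
    (2,1)@(5, 3): e=[0,39,13] → #  [on edge]
    (4,1)@(9, 3): e=[16,11,25] → #
    (5,1)@(11, 3): e=[24,-3,31] → ·
    (1,2)@(3, 5): e=[0,65,-13] → ·  [on edge]
    (2,2)@(5, 5): e=[8,51,-7] → ·
    (3,2)@(7, 5): e=[16,37,-1] → ·
    (4,2)@(9, 5): e=[24,23,5] → #
    (5,2)@(11, 5): e=[32,9,11] → #
    (6,2)@(13, 5): e=[40,-5,17] → ·
    (0,3)@(1, 7): e=[0,91,-39] → ·  [on edge]
  covered (6 px):
    · · · # · · · ·
    · · # # # · · ·
    · · · · # # · ·
    · · · · · · · ·

Result: [14,6,12]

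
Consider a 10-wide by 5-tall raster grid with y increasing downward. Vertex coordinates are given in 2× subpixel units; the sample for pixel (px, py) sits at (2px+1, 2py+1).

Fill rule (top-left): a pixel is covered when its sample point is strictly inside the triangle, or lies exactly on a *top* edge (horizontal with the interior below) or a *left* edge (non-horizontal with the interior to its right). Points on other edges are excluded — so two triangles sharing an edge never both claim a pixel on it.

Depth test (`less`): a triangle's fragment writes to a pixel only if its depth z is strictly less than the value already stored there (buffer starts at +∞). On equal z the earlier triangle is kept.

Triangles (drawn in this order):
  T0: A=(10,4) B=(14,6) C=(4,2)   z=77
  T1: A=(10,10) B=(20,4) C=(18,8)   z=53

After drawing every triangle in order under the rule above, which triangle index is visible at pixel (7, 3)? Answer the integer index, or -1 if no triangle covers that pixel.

T0:
  2·area = 4
  edge (10, 4)→(14, 6): d=(4,2) right/bottom  bias=-1
  edge (14, 6)→(4, 2): d=(-10,-4) top-left  bias=+0
  edge (4, 2)→(10, 4): d=(6,2) right/bottom  bias=-1
    (0,0)@(1, 1): e=[6,-2,0] → ·  [on edge]
    (3,1)@(7, 3): e=[2,2,0] → ·  [on edge]
    (6,2)@(13, 5): e=[-2,6,0] → ·  [on edge]
    (9,3)@(19, 7): e=[-6,10,0] → ·  [on edge]
  covered (0 px):
    · · · · · · · · · ·
    · · · · · · · · · ·
    · · · · · · · · · ·
    · · · · · · · · · ·
    · · · · · · · · · ·
T1:
  2·area = 28
  edge (10, 10)→(20, 4): d=(10,-6) top-left  bias=+0
  edge (20, 4)→(18, 8): d=(-2,4) right/bottom  bias=-1
  edge (18, 8)→(10, 10): d=(-8,2) right/bottom  bias=-1
    (9,2)@(19, 5): e=[4,2,22] → #
    (7,3)@(15, 7): e=[0,14,14] → #  [on edge]
    (8,3)@(17, 7): e=[12,6,10] → #
    (9,3)@(19, 7): e=[24,-2,6] → ·
    (6,4)@(13, 9): e=[8,18,2] → #
    (7,4)@(15, 9): e=[20,10,-2] → ·
    (8,4)@(17, 9): e=[32,2,-6] → ·
  covered (4 px):
    · · · · · · · · · ·
    · · · · · · · · · ·
    · · · · · · · · · #
    · · · · · · · # # ·
    · · · · · · # · · ·

Z-buffer (winner per pixel, '.' = empty):
  . . . . . . . . . .
  . . . . . . . . . .
  . . . . . . . . . 1
  . . . . . . . 1 1 .
  . . . . . . 1 . . .

Result: 1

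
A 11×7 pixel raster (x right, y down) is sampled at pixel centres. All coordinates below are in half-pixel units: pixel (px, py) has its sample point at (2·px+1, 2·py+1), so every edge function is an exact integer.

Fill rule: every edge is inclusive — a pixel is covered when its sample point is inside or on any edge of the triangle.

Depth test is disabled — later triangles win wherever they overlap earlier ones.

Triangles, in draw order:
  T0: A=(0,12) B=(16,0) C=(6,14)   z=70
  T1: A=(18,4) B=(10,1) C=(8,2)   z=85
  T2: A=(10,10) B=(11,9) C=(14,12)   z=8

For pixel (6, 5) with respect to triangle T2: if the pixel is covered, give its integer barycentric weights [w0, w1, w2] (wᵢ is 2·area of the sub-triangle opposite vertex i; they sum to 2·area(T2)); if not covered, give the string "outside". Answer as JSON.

T0:
  2·area = 104
  edge (0, 12)→(16, 0): d=(16,-12) inclusive
  edge (16, 0)→(6, 14): d=(-10,14) inclusive
  edge (6, 14)→(0, 12): d=(-6,-2) inclusive
    (7,0)@(15, 1): e=[4,4,96] → █
    (8,0)@(17, 1): e=[28,-24,100] → ·
    (6,1)@(13, 3): e=[12,12,80] → █
    (7,1)@(15, 3): e=[36,-16,84] → ·
    (5,2)@(11, 5): e=[20,20,64] → █
    (6,2)@(13, 5): e=[44,-8,68] → ·
    (3,3)@(7, 7): e=[4,56,44] → █
    (4,3)@(9, 7): e=[28,28,48] → █
    (5,3)@(11, 7): e=[52,0,52] → █  [on edge]
    (6,3)@(13, 7): e=[76,-28,56] → ·
    (2,4)@(5, 9): e=[12,64,28] → █
    (5,4)@(11, 9): e=[84,-20,40] → ·
    (1,6)@(3, 13): e=[52,52,0] → █  [on edge]
  covered (14 px):
    · · · · · · · █ · · ·
    · · · · · · █ · · · ·
    · · · · · █ · · · · ·
    · · · █ █ █ · · · · ·
    · · █ █ █ · · · · · ·
    · █ █ █ · · · · · · ·
    · █ █ · · · · · · · ·
T1:
  2·area = 14  (B↔C swapped to make it positive)
  edge (18, 4)→(8, 2): d=(-10,-2) inclusive
  edge (8, 2)→(10, 1): d=(2,-1) inclusive
  edge (10, 1)→(18, 4): d=(8,3) inclusive
    (1,0)@(3, 1): e=[0,-7,21] → ·  [on edge]
    (6,1)@(13, 3): e=[0,7,7] → █  [on edge]
    (7,1)@(15, 3): e=[4,9,1] → █
    (8,1)@(17, 3): e=[8,11,-5] → ·
    (6,2)@(13, 5): e=[-20,11,23] → ·
    (7,2)@(15, 5): e=[-16,13,17] → ·
  covered (2 px):
    · · · · · · · · · · ·
    · · · · · · █ █ · · ·
    · · · · · · · · · · ·
    · · · · · · · · · · ·
    · · · · · · · · · · ·
    · · · · · · · · · · ·
    · · · · · · · · · · ·
T2:
  2·area = 6
  edge (10, 10)→(11, 9): d=(1,-1) inclusive
  edge (11, 9)→(14, 12): d=(3,3) inclusive
  edge (14, 12)→(10, 10): d=(-4,-2) inclusive
    (1,0)@(3, 1): e=[-16,0,22] → ·  [on edge]
    (9,0)@(19, 1): e=[0,-48,54] → ·  [on edge]
    (2,1)@(5, 3): e=[-12,0,18] → ·  [on edge]
    (8,1)@(17, 3): e=[0,-36,42] → ·  [on edge]
    (3,2)@(7, 5): e=[-8,0,14] → ·  [on edge]
    (7,2)@(15, 5): e=[0,-24,30] → ·  [on edge]
    (4,3)@(9, 7): e=[-4,0,10] → ·  [on edge]
    (6,3)@(13, 7): e=[0,-12,18] → ·  [on edge]
    (5,4)@(11, 9): e=[0,0,6] → █  [on edge]
    (6,4)@(13, 9): e=[2,-6,10] → ·
    (4,5)@(9, 11): e=[0,12,-6] → ·  [on edge]
    (5,5)@(11, 11): e=[2,6,-2] → ·
    (6,5)@(13, 11): e=[4,0,2] → █  [on edge]
    (3,6)@(7, 13): e=[0,24,-18] → ·  [on edge]
    (7,6)@(15, 13): e=[8,0,-2] → ·  [on edge]
  covered (2 px):
    · · · · · · · · · · ·
    · · · · · · · · · · ·
    · · · · · · · · · · ·
    · · · · · · · · · · ·
    · · · · · █ · · · · ·
    · · · · · · █ · · · ·
    · · · · · · · · · · ·

Result: [0,2,4]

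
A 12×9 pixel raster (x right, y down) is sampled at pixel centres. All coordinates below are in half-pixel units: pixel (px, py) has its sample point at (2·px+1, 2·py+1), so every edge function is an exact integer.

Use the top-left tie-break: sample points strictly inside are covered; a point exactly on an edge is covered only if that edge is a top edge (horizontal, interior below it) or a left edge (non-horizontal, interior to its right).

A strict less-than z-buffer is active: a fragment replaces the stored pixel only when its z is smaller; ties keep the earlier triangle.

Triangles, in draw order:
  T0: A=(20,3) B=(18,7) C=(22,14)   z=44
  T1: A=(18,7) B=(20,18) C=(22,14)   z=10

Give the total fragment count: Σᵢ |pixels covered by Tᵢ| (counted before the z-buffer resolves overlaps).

T0:
  2·area = 30  (B↔C swapped to make it positive)
  edge (20, 3)→(22, 14): d=(2,11) right/bottom  bias=-1
  edge (22, 14)→(18, 7): d=(-4,-7) top-left  bias=+0
  edge (18, 7)→(20, 3): d=(2,-4) top-left  bias=+0
    (10,0)@(21, 1): e=[-15,45,0] → ·  [on edge]
    (9,2)@(19, 5): e=[15,15,0] → █  [on edge]
    (10,2)@(21, 5): e=[-7,29,8] → ·
    (9,3)@(19, 7): e=[19,7,4] → █
    (10,3)@(21, 7): e=[-3,21,12] → ·
    (8,4)@(17, 9): e=[45,-15,0] → ·  [on edge]
    (9,4)@(19, 9): e=[23,-1,8] → ·
    (10,4)@(21, 9): e=[1,13,16] → █
    (11,4)@(23, 9): e=[-21,27,24] → ·
    (10,5)@(21, 11): e=[5,5,20] → █
    (11,5)@(23, 11): e=[-17,19,28] → ·
    (7,6)@(15, 13): e=[75,-45,0] → ·  [on edge]
    (6,8)@(13, 17): e=[105,-75,0] → ·  [on edge]
  covered (4 px):
    · · · · · · · · · · · ·
    · · · · · · · · · · · ·
    · · · · · · · · · █ · ·
    · · · · · · · · · █ · ·
    · · · · · · · · · · █ ·
    · · · · · · · · · · █ ·
    · · · · · · · · · · · ·
    · · · · · · · · · · · ·
    · · · · · · · · · · · ·
T1:
  2·area = 30  (B↔C swapped to make it positive)
  edge (18, 7)→(22, 14): d=(4,7) right/bottom  bias=-1
  edge (22, 14)→(20, 18): d=(-2,4) right/bottom  bias=-1
  edge (20, 18)→(18, 7): d=(-2,-11) top-left  bias=+0
    (9,4)@(19, 9): e=[1,22,7] → █
    (10,4)@(21, 9): e=[-13,14,29] → ·
    (9,5)@(19, 11): e=[9,18,3] → █
    (10,5)@(21, 11): e=[-5,10,25] → ·
    (9,6)@(19, 13): e=[17,14,-1] → ·
    (10,6)@(21, 13): e=[3,6,21] → █
    (11,6)@(23, 13): e=[-11,-2,43] → ·
    (10,7)@(21, 15): e=[11,2,17] → █
    (11,7)@(23, 15): e=[-3,-6,39] → ·
    (10,8)@(21, 17): e=[19,-2,13] → ·
  covered (4 px):
    · · · · · · · · · · · ·
    · · · · · · · · · · · ·
    · · · · · · · · · · · ·
    · · · · · · · · · · · ·
    · · · · · · · · · █ · ·
    · · · · · · · · · █ · ·
    · · · · · · · · · · █ ·
    · · · · · · · · · · █ ·
    · · · · · · · · · · · ·

Final: 8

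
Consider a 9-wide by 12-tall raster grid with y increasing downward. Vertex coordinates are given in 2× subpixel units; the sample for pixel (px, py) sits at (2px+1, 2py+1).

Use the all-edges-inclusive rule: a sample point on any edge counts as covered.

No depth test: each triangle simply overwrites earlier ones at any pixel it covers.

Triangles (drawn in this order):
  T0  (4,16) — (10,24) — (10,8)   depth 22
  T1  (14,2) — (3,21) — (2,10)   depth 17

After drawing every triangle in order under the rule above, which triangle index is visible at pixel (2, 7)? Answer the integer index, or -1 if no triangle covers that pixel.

T0:
  2·area = 96  (B↔C swapped to make it positive)
  edge (4, 16)→(10, 8): d=(6,-8) inclusive
  edge (10, 8)→(10, 24): d=(0,16) inclusive
  edge (10, 24)→(4, 16): d=(-6,-8) inclusive
    (4,5)@(9, 11): e=[10,16,70] → █
    (5,5)@(11, 11): e=[26,-16,86] → ·
    (3,6)@(7, 13): e=[6,48,42] → █
    (5,6)@(11, 13): e=[38,-16,74] → ·
    (2,7)@(5, 15): e=[2,80,14] → █
    (5,7)@(11, 15): e=[50,-16,62] → ·
    (2,8)@(5, 17): e=[14,80,2] → █
    (5,8)@(11, 17): e=[62,-16,50] → ·
    (2,9)@(5, 19): e=[26,80,-10] → ·
    (3,9)@(7, 19): e=[42,48,6] → █
    (5,9)@(11, 19): e=[74,-16,38] → ·
    (3,10)@(7, 21): e=[54,48,-6] → ·
  covered (12 px):
    · · · · · · · · ·
    · · · · · · · · ·
    · · · · · · · · ·
    · · · · · · · · ·
    · · · · · · · · ·
    · · · · █ · · · ·
    · · · █ █ · · · ·
    · · █ █ █ · · · ·
    · · █ █ █ · · · ·
    · · · █ █ · · · ·
    · · · · █ · · · ·
    · · · · · · · · ·
T1:
  2·area = 140
  edge (14, 2)→(3, 21): d=(-11,19) inclusive
  edge (3, 21)→(2, 10): d=(-1,-11) inclusive
  edge (2, 10)→(14, 2): d=(12,-8) inclusive
    (6,1)@(13, 3): e=[8,128,4] → █
    (7,1)@(15, 3): e=[-30,150,20] → ·
    (5,2)@(11, 5): e=[24,104,12] → █
    (6,2)@(13, 5): e=[-14,126,28] → ·
    (3,3)@(7, 7): e=[78,58,4] → █
    (4,3)@(9, 7): e=[40,80,20] → █
    (6,3)@(13, 7): e=[-36,124,52] → ·
    (2,4)@(5, 9): e=[94,34,12] → █
    (5,4)@(11, 9): e=[-20,100,60] → ·
    (1,5)@(3, 11): e=[110,10,20] → █
    (4,5)@(9, 11): e=[-4,76,68] → ·
    (1,6)@(3, 13): e=[88,8,44] → █
    (1,10)@(3, 21): e=[0,0,140] → █  [on edge]
  covered (20 px):
    · · · · · · · · ·
    · · · · · · █ · ·
    · · · · · █ · · ·
    · · · █ █ █ · · ·
    · · █ █ █ · · · ·
    · █ █ █ · · · · ·
    · █ █ █ · · · · ·
    · █ █ · · · · · ·
    · █ █ · · · · · ·
    · █ · · · · · · ·
    · █ · · · · · · ·
    · · · · · · · · ·

Z-buffer (winner per pixel, '.' = empty):
  . . . . . . . . .
  . . . . . . 1 . .
  . . . . . 1 . . .
  . . . 1 1 1 . . .
  . . 1 1 1 . . . .
  . 1 1 1 0 . . . .
  . 1 1 1 0 . . . .
  . 1 1 0 0 . . . .
  . 1 1 0 0 . . . .
  . 1 . 0 0 . . . .
  . 1 . . 0 . . . .
  . . . . . . . . .

Final: 1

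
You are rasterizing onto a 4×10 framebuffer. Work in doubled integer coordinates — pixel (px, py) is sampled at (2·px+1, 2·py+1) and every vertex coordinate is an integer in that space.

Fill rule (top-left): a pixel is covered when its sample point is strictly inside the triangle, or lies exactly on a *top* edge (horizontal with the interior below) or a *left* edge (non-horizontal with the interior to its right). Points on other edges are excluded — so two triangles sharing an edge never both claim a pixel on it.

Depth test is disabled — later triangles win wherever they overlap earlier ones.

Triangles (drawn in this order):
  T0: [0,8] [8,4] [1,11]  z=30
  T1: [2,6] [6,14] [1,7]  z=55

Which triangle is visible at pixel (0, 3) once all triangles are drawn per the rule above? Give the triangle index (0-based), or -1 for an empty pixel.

T0:
  2·area = 28
  edge (0, 8)→(8, 4): d=(8,-4) top-left  bias=+0
  edge (8, 4)→(1, 11): d=(-7,7) right/bottom  bias=-1
  edge (1, 11)→(0, 8): d=(-1,-3) top-left  bias=+0
    (3,2)@(7, 5): e=[4,0,24] → ·  [on edge]
    (1,3)@(3, 7): e=[4,14,10] → █
    (2,3)@(5, 7): e=[12,0,16] → ·  [on edge]
    (0,4)@(1, 9): e=[12,14,2] → █
    (1,4)@(3, 9): e=[20,0,8] → ·  [on edge]
    (0,5)@(1, 11): e=[28,0,0] → ·  [on edge]
    (1,8)@(3, 17): e=[84,-56,0] → ·  [on edge]
  covered (2 px):
    · · · ·
    · · · ·
    · · · ·
    · █ · ·
    █ · · ·
    · · · ·
    · · · ·
    · · · ·
    · · · ·
    · · · ·
T1:
  2·area = 12
  edge (2, 6)→(6, 14): d=(4,8) right/bottom  bias=-1
  edge (6, 14)→(1, 7): d=(-5,-7) top-left  bias=+0
  edge (1, 7)→(2, 6): d=(1,-1) top-left  bias=+0
    (3,0)@(7, 1): e=[-60,72,0] → ·  [on edge]
    (2,1)@(5, 3): e=[-36,48,0] → ·  [on edge]
    (1,2)@(3, 5): e=[-12,24,0] → ·  [on edge]
    (0,3)@(1, 7): e=[12,0,0] → █  [on edge]
    (1,3)@(3, 7): e=[-4,14,2] → ·
    (0,4)@(1, 9): e=[20,-10,2] → ·
    (1,4)@(3, 9): e=[4,4,4] → █
    (2,4)@(5, 9): e=[-12,18,6] → ·
    (1,5)@(3, 11): e=[12,-6,6] → ·
  covered (2 px):
    · · · ·
    · · · ·
    · · · ·
    █ · · ·
    · █ · ·
    · · · ·
    · · · ·
    · · · ·
    · · · ·
    · · · ·

Z-buffer (winner per pixel, '.' = empty):
  . . . .
  . . . .
  . . . .
  1 0 . .
  0 1 . .
  . . . .
  . . . .
  . . . .
  . . . .
  . . . .

Answer: 1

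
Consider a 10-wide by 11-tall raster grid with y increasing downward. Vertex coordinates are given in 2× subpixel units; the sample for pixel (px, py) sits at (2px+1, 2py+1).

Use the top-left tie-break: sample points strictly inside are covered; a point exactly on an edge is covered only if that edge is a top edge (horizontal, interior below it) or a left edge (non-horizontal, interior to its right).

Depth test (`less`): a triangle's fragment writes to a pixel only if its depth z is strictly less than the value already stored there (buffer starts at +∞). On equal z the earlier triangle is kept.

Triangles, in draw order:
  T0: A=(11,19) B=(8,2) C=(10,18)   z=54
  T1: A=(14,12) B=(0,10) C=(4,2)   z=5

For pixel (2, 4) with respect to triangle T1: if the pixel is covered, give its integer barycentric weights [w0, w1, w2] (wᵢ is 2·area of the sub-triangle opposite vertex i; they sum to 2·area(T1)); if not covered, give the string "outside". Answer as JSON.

T0:
  2·area = 14  (B↔C swapped to make it positive)
  edge (11, 19)→(10, 18): d=(-1,-1) top-left  bias=+0
  edge (10, 18)→(8, 2): d=(-2,-16) top-left  bias=+0
  edge (8, 2)→(11, 19): d=(3,17) right/bottom  bias=-1
    (0,4)@(1, 9): e=[0,-126,140] → .  [on edge]
    (4,4)@(9, 9): e=[8,2,4] → X
    (5,4)@(11, 9): e=[10,34,-30] → .
    (1,5)@(3, 11): e=[0,-98,112] → .  [on edge]
    (4,5)@(9, 11): e=[6,-2,10] → .
    (2,6)@(5, 13): e=[0,-70,84] → .  [on edge]
    (3,7)@(7, 15): e=[0,-42,56] → .  [on edge]
    (4,8)@(9, 17): e=[0,-14,28] → .  [on edge]
    (5,9)@(11, 19): e=[0,14,0] → .  [on edge]
    (6,10)@(13, 21): e=[0,42,-28] → .  [on edge]
  covered (1 px):
    . . . . . . . . . .
    . . . . . . . . . .
    . . . . . . . . . .
    . . . . . . . . . .
    . . . . X . . . . .
    . . . . . . . . . .
    . . . . . . . . . .
    . . . . . . . . . .
    . . . . . . . . . .
    . . . . . . . . . .
    . . . . . . . . . .
T1:
  2·area = 120
  edge (14, 12)→(0, 10): d=(-14,-2) top-left  bias=+0
  edge (0, 10)→(4, 2): d=(4,-8) top-left  bias=+0
  edge (4, 2)→(14, 12): d=(10,10) right/bottom  bias=-1
    (1,0)@(3, 1): e=[132,-12,0] → .  [on edge]
    (2,1)@(5, 3): e=[108,12,0] → .  [on edge]
    (1,2)@(3, 5): e=[76,4,40] → X
    (2,2)@(5, 5): e=[80,20,20] → X
    (3,2)@(7, 5): e=[84,36,0] → .  [on edge]
    (1,3)@(3, 7): e=[48,12,60] → X
    (3,3)@(7, 7): e=[56,44,20] → X
    (4,3)@(9, 7): e=[60,60,0] → .  [on edge]
    (0,4)@(1, 9): e=[16,4,100] → X
    (4,4)@(9, 9): e=[32,68,20] → X
    (5,4)@(11, 9): e=[36,84,0] → .  [on edge]
    (0,5)@(1, 11): e=[-12,12,120] → .
    (3,5)@(7, 11): e=[0,60,60] → X  [on edge]
    (6,5)@(13, 11): e=[12,108,0] → .  [on edge]
    (7,6)@(15, 13): e=[-12,132,0] → .  [on edge]
    (8,7)@(17, 15): e=[-36,156,0] → .  [on edge]
    (9,8)@(19, 17): e=[-60,180,0] → .  [on edge]
  covered (13 px):
    . . . . . . . . . .
    . . . . . . . . . .
    . X X . . . . . . .
    . X X X . . . . . .
    X X X X X . . . . .
    . . . X X X . . . .
    . . . . . . . . . .
    . . . . . . . . . .
    . . . . . . . . . .
    . . . . . . . . . .
    . . . . . . . . . .

Final: [36,60,24]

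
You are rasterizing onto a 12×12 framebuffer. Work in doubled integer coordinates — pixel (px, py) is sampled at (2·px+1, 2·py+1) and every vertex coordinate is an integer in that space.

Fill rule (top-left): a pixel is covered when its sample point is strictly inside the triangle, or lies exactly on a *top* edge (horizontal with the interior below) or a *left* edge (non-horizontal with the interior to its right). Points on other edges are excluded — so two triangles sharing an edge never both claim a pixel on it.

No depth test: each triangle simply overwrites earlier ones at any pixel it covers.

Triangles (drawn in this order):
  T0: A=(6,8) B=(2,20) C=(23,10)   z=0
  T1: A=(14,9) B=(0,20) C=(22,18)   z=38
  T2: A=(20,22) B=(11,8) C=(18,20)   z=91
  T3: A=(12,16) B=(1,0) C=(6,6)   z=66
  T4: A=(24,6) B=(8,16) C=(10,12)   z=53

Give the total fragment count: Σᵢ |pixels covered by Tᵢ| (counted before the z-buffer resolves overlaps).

T0:
  2·area = 212  (B↔C swapped to make it positive)
  edge (6, 8)→(23, 10): d=(17,2) right/bottom  bias=-1
  edge (23, 10)→(2, 20): d=(-21,10) right/bottom  bias=-1
  edge (2, 20)→(6, 8): d=(4,-12) top-left  bias=+0
    (3,2)@(7, 5): e=[-53,265,0] → ·  [on edge]
    (3,4)@(7, 9): e=[15,181,16] → █
    (4,4)@(9, 9): e=[11,161,40] → █
    (5,4)@(11, 9): e=[7,141,64] → █
    (6,4)@(13, 9): e=[3,121,88] → █
    (7,4)@(15, 9): e=[-1,101,112] → ·
    (2,5)@(5, 11): e=[53,159,0] → █  [on edge]
    (7,5)@(15, 11): e=[33,59,120] → █
    (8,5)@(17, 11): e=[29,39,144] → █
    (9,5)@(19, 11): e=[25,19,168] → █
    (10,5)@(21, 11): e=[21,-1,192] → ·
    (2,6)@(5, 13): e=[87,117,8] → █
    (1,8)@(3, 17): e=[159,53,0] → █  [on edge]
    (0,11)@(1, 23): e=[265,-53,0] → ·  [on edge]
  covered (26 px):
    · · · · · · · · · · · ·
    · · · · · · · · · · · ·
    · · · · · · · · · · · ·
    · · · · · · · · · · · ·
    · · · █ █ █ █ · · · · ·
    · · █ █ █ █ █ █ █ █ · ·
    · · █ █ █ █ █ █ · · · ·
    · · █ █ █ █ · · · · · ·
    · █ █ █ · · · · · · · ·
    · █ · · · · · · · · · ·
    · · · · · · · · · · · ·
    · · · · · · · · · · · ·
T1:
  2·area = 214  (B↔C swapped to make it positive)
  edge (14, 9)→(22, 18): d=(8,9) right/bottom  bias=-1
  edge (22, 18)→(0, 20): d=(-22,2) right/bottom  bias=-1
  edge (0, 20)→(14, 9): d=(14,-11) top-left  bias=+0
    (6,5)@(13, 11): e=[25,172,17] → █
    (7,5)@(15, 11): e=[7,168,39] → █
    (8,5)@(17, 11): e=[-11,164,61] → ·
    (4,6)@(9, 13): e=[77,136,1] → █
    (5,6)@(11, 13): e=[59,132,23] → █
    (8,6)@(17, 13): e=[5,120,89] → █
    (9,6)@(19, 13): e=[-13,116,111] → ·
    (3,7)@(7, 15): e=[111,96,7] → █
    (9,7)@(19, 15): e=[3,72,139] → █
    (10,7)@(21, 15): e=[-15,68,161] → ·
    (2,8)@(5, 17): e=[145,56,13] → █
    (10,8)@(21, 17): e=[1,24,189] → █
    (5,9)@(11, 19): e=[107,0,107] → ·  [on edge]
  covered (27 px):
    · · · · · · · · · · · ·
    · · · · · · · · · · · ·
    · · · · · · · · · · · ·
    · · · · · · · · · · · ·
    · · · · · · · · · · · ·
    · · · · · · █ █ · · · ·
    · · · · █ █ █ █ █ · · ·
    · · · █ █ █ █ █ █ █ · ·
    · · █ █ █ █ █ █ █ █ █ ·
    · █ █ █ █ · · · · · · ·
    · · · · · · · · · · · ·
    · · · · · · · · · · · ·
T2:
  2·area = 10  (B↔C swapped to make it positive)
  edge (20, 22)→(18, 20): d=(-2,-2) top-left  bias=+0
  edge (18, 20)→(11, 8): d=(-7,-12) top-left  bias=+0
  edge (11, 8)→(20, 22): d=(9,14) right/bottom  bias=-1
    (0,1)@(1, 3): e=[0,-85,95] → ·  [on edge]
    (1,2)@(3, 5): e=[0,-75,85] → ·  [on edge]
    (2,3)@(5, 7): e=[0,-65,75] → ·  [on edge]
    (3,4)@(7, 9): e=[0,-55,65] → ·  [on edge]
    (4,5)@(9, 11): e=[0,-45,55] → ·  [on edge]
    (5,6)@(11, 13): e=[0,-35,45] → ·  [on edge]
    (6,7)@(13, 15): e=[0,-25,35] → ·  [on edge]
    (7,8)@(15, 17): e=[0,-15,25] → ·  [on edge]
    (8,9)@(17, 19): e=[0,-5,15] → ·  [on edge]
    (9,10)@(19, 21): e=[0,5,5] → █  [on edge]
    (10,10)@(21, 21): e=[4,29,-23] → ·
    (9,11)@(19, 23): e=[-4,-9,23] → ·
    (10,11)@(21, 23): e=[0,15,-5] → ·  [on edge]
  covered (1 px):
    · · · · · · · · · · · ·
    · · · · · · · · · · · ·
    · · · · · · · · · · · ·
    · · · · · · · · · · · ·
    · · · · · · · · · · · ·
    · · · · · · · · · · · ·
    · · · · · · · · · · · ·
    · · · · · · · · · · · ·
    · · · · · · · · · · · ·
    · · · · · · · · · · · ·
    · · · · · · · · · █ · ·
    · · · · · · · · · · · ·
T3:
  2·area = 14
  edge (12, 16)→(1, 0): d=(-11,-16) top-left  bias=+0
  edge (1, 0)→(6, 6): d=(5,6) right/bottom  bias=-1
  edge (6, 6)→(12, 16): d=(6,10) right/bottom  bias=-1
    (1,0)@(3, 1): e=[21,-7,0] → ·  [on edge]
    (2,2)@(5, 5): e=[9,1,4] → █
    (3,2)@(7, 5): e=[41,-11,-16] → ·
    (2,3)@(5, 7): e=[-13,11,16] → ·
    (4,5)@(9, 11): e=[7,7,0] → ·  [on edge]
    (7,10)@(15, 21): e=[-7,21,0] → ·  [on edge]
  covered (1 px):
    · · · · · · · · · · · ·
    · · · · · · · · · · · ·
    · · █ · · · · · · · · ·
    · · · · · · · · · · · ·
    · · · · · · · · · · · ·
    · · · · · · · · · · · ·
    · · · · · · · · · · · ·
    · · · · · · · · · · · ·
    · · · · · · · · · · · ·
    · · · · · · · · · · · ·
    · · · · · · · · · · · ·
    · · · · · · · · · · · ·
T4:
  2·area = 44
  edge (24, 6)→(8, 16): d=(-16,10) right/bottom  bias=-1
  edge (8, 16)→(10, 12): d=(2,-4) top-left  bias=+0
  edge (10, 12)→(24, 6): d=(14,-6) top-left  bias=+0
    (8,4)@(17, 9): e=[22,22,0] → █  [on edge]
    (9,4)@(19, 9): e=[2,30,12] → █
    (10,4)@(21, 9): e=[-18,38,24] → ·
    (6,5)@(13, 11): e=[30,10,4] → █
    (7,5)@(15, 11): e=[10,18,16] → █
    (8,5)@(17, 11): e=[-10,26,28] → ·
    (9,5)@(19, 11): e=[-30,34,40] → ·
    (5,6)@(11, 13): e=[18,6,20] → █
    (6,6)@(13, 13): e=[-2,14,32] → ·
    (7,6)@(15, 13): e=[-22,22,44] → ·
    (1,7)@(3, 15): e=[66,-22,0] → ·  [on edge]
    (4,7)@(9, 15): e=[6,2,36] → █
  covered (6 px):
    · · · · · · · · · · · ·
    · · · · · · · · · · · ·
    · · · · · · · · · · · ·
    · · · · · · · · · · · ·
    · · · · · · · · █ █ · ·
    · · · · · · █ █ · · · ·
    · · · · · █ · · · · · ·
    · · · · █ · · · · · · ·
    · · · · · · · · · · · ·
    · · · · · · · · · · · ·
    · · · · · · · · · · · ·
    · · · · · · · · · · · ·

Final: 61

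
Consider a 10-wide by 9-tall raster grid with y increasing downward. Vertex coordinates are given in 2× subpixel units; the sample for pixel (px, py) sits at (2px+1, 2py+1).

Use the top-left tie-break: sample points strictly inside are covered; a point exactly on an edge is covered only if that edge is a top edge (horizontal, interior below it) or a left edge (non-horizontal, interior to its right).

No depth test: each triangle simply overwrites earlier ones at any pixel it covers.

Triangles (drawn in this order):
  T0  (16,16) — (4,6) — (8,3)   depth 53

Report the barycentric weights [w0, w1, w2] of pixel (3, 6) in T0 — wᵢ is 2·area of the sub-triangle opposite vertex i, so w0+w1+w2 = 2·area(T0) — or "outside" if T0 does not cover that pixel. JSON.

T0:
  2·area = 76
  edge (16, 16)→(4, 6): d=(-12,-10) top-left  bias=+0
  edge (4, 6)→(8, 3): d=(4,-3) top-left  bias=+0
  edge (8, 3)→(16, 16): d=(8,13) right/bottom  bias=-1
    (3,2)@(7, 5): e=[42,5,29] → █
    (4,2)@(9, 5): e=[62,11,3] → █
    (5,2)@(11, 5): e=[82,17,-23] → ·
    (3,3)@(7, 7): e=[18,13,45] → █
    (5,3)@(11, 7): e=[58,25,-7] → ·
    (3,4)@(7, 9): e=[-6,21,61] → ·
    (4,4)@(9, 9): e=[14,27,35] → █
    (5,4)@(11, 9): e=[34,33,9] → █
    (6,4)@(13, 9): e=[54,39,-17] → ·
    (4,5)@(9, 11): e=[-10,35,51] → ·
    (5,5)@(11, 11): e=[10,41,25] → █
    (6,5)@(13, 11): e=[30,47,-1] → ·
  covered (9 px):
    · · · · · · · · · ·
    · · · · · · · · · ·
    · · · █ █ · · · · ·
    · · · █ █ · · · · ·
    · · · · █ █ · · · ·
    · · · · · █ · · · ·
    · · · · · · █ · · ·
    · · · · · · · █ · ·
    · · · · · · · · · ·

Final: "outside"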